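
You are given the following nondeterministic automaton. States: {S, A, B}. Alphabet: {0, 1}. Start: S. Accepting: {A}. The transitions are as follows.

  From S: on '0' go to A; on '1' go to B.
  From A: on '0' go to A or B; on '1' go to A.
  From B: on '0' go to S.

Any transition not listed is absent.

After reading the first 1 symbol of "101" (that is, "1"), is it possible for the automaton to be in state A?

No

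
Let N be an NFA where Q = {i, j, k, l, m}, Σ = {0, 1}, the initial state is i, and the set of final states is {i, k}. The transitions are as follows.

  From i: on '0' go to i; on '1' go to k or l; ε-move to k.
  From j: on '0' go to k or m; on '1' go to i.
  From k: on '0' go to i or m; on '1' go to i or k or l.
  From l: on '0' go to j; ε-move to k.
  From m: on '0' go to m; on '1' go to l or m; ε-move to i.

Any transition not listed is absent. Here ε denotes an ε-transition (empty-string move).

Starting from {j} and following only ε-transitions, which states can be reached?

Begin with {j}.
No ε-moves leave this set, so the closure equals the set itself.

{j}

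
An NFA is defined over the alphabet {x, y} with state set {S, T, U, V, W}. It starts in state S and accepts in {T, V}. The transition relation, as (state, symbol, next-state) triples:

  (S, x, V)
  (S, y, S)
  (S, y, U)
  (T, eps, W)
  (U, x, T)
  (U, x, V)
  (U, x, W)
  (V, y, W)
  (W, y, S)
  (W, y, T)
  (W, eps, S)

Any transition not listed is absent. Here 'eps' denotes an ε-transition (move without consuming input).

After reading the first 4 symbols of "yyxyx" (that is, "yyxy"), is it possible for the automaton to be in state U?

Yes

Start in {S}.
Read 'y': {S} → {S, U}.
Read 'y': {S, U} → {S, U}.
Read 'x': {S, U} → {S, T, V, W}.
Read 'y': {S, T, V, W} → {S, T, U, W}.
State U is in {S, T, U, W}.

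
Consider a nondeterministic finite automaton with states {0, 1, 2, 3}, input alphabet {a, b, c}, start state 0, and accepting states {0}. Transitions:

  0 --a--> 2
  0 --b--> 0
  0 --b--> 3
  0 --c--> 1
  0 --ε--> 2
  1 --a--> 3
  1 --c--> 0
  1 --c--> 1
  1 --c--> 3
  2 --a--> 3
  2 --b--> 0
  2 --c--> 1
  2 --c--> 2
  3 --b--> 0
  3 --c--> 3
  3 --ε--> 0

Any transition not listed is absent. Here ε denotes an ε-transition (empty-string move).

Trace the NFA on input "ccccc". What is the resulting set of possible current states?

Start: ε-closure({0}) = {0, 2}.
Read 'c': 0→{1}, 2→{1, 2}; now {1, 2}.
Read 'c': 1→{0, 1, 3}, 2→{1, 2}; now {0, 1, 2, 3}.
Read 'c': 0→{1}, 1→{0, 1, 3}, 2→{1, 2}, 3→{3}; now {0, 1, 2, 3}.
Read 'c': 0→{1}, 1→{0, 1, 3}, 2→{1, 2}, 3→{3}; now {0, 1, 2, 3}.
Read 'c': 0→{1}, 1→{0, 1, 3}, 2→{1, 2}, 3→{3}; now {0, 1, 2, 3}.

{0, 1, 2, 3}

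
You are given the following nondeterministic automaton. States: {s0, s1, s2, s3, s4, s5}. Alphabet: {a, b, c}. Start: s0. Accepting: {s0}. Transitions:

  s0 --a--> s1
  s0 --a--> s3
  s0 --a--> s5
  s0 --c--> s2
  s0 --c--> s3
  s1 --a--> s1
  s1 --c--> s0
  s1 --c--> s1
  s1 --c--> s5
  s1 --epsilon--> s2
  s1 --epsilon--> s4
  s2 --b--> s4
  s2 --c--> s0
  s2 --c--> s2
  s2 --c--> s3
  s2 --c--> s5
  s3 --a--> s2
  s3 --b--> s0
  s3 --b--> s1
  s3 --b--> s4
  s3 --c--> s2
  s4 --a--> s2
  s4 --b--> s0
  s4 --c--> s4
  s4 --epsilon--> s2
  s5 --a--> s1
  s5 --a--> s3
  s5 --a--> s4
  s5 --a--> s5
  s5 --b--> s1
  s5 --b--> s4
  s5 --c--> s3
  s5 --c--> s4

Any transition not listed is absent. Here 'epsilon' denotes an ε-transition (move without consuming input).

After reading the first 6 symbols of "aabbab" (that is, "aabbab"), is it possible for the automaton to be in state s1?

Yes

Start in {s0}.
Read 'a': {s0} → {s1, s2, s3, s4, s5}.
Read 'a': {s1, s2, s3, s4, s5} → {s1, s2, s3, s4, s5}.
Read 'b': {s1, s2, s3, s4, s5} → {s0, s1, s2, s4}.
Read 'b': {s0, s1, s2, s4} → {s0, s2, s4}.
Read 'a': {s0, s2, s4} → {s1, s2, s3, s4, s5}.
Read 'b': {s1, s2, s3, s4, s5} → {s0, s1, s2, s4}.
State s1 is in {s0, s1, s2, s4}.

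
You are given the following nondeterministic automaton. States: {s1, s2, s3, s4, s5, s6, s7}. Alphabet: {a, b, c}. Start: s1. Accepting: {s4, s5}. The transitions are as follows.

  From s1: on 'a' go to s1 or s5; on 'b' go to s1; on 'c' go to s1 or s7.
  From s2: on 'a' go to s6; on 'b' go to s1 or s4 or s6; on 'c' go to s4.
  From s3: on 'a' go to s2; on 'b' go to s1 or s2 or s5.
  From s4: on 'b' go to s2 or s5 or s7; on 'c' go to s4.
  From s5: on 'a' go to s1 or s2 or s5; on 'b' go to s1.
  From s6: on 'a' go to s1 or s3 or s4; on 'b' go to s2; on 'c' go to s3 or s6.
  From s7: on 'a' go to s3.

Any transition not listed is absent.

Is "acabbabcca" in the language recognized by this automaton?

Yes

Start in {s1}.
Read 'a': {s1} → {s1, s5}.
Read 'c': {s1, s5} → {s1, s7}.
Read 'a': {s1, s7} → {s1, s3, s5}.
Read 'b': {s1, s3, s5} → {s1, s2, s5}.
Read 'b': {s1, s2, s5} → {s1, s4, s6}.
Read 'a': {s1, s4, s6} → {s1, s3, s4, s5}.
Read 'b': {s1, s3, s4, s5} → {s1, s2, s5, s7}.
Read 'c': {s1, s2, s5, s7} → {s1, s4, s7}.
Read 'c': {s1, s4, s7} → {s1, s4, s7}.
Read 'a': {s1, s4, s7} → {s1, s3, s5}.
The final set {s1, s3, s5} contains the accepting state s5.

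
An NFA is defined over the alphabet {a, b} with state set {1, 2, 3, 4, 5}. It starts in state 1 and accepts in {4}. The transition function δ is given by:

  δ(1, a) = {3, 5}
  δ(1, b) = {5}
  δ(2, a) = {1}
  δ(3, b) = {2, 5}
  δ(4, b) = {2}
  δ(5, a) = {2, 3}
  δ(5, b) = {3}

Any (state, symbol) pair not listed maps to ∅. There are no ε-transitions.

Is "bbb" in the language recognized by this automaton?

Start in {1}.
Read 'b': {1} → {5}.
Read 'b': {5} → {3}.
Read 'b': {3} → {2, 5}.
The final set {2, 5} contains no accepting state.

No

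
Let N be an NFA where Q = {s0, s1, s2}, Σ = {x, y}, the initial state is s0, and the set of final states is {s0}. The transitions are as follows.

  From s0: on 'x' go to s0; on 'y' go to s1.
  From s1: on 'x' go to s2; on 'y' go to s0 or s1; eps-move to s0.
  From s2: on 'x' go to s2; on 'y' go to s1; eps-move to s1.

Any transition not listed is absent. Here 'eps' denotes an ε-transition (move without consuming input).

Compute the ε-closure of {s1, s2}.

{s0, s1, s2}

Begin with {s1, s2}.
ε-move s1 → s0; add s0.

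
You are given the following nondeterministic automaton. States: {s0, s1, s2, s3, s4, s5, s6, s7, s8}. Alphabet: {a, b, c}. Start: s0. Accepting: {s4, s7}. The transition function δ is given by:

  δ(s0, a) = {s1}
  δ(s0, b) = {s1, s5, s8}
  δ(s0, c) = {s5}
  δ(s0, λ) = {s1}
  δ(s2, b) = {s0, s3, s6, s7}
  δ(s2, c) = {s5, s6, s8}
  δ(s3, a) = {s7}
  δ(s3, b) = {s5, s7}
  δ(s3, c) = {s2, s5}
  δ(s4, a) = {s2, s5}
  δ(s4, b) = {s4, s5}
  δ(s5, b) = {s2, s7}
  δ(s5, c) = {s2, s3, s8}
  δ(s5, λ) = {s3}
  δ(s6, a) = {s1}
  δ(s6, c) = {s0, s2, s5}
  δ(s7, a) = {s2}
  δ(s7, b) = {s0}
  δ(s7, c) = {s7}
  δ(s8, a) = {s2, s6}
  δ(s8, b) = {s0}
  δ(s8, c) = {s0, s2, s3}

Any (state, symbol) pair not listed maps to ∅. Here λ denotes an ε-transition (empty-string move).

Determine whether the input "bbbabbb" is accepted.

Yes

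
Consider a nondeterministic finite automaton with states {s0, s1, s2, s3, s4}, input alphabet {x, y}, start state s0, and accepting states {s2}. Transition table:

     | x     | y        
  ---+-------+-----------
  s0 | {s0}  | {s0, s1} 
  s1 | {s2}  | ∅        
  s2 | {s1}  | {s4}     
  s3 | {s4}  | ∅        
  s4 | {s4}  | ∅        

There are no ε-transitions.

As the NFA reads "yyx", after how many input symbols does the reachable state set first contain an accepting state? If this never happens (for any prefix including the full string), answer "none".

Start in {s0}.
Read 'y': {s0} → {s0, s1}.
Read 'y': {s0, s1} → {s0, s1}.
Read 'x': {s0, s1} → {s0, s2}.
None of the earlier sets intersect F, but {s0, s2} does.

3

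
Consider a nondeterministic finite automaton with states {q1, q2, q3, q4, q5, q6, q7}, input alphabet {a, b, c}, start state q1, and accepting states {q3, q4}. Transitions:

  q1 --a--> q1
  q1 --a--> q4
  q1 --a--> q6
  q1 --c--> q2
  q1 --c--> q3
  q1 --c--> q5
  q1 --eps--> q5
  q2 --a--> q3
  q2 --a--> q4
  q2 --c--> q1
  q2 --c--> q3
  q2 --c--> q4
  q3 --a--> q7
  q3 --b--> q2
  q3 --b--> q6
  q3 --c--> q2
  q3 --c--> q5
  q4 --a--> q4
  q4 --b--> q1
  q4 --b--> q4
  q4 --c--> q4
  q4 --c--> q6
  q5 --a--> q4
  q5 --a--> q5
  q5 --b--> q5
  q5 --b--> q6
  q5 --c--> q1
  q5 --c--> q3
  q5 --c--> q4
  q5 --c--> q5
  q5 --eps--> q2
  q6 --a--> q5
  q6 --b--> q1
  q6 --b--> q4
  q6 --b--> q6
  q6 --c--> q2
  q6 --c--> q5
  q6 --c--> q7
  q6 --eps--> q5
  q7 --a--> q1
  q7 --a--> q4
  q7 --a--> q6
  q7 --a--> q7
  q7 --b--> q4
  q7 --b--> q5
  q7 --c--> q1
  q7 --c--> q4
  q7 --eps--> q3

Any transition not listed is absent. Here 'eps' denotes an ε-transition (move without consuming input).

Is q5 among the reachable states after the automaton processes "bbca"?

Start: ε-closure({q1}) = {q1, q2, q5}.
Read 'b': q1→∅, q2→∅, q5→{q5, q6}; union {q5, q6}; ε-closure = {q2, q5, q6}.
Read 'b': q2→∅, q5→{q5, q6}, q6→{q1, q4, q6}; union {q1, q4, q5, q6}; ε-closure = {q1, q2, q4, q5, q6}.
Read 'c': q1→{q2, q3, q5}, q2→{q1, q3, q4}, q4→{q4, q6}, q5→{q1, q3, q4, q5}, q6→{q2, q5, q7}; now {q1, q2, q3, q4, q5, q6, q7}.
Read 'a': q1→{q1, q4, q6}, q2→{q3, q4}, q3→{q7}, q4→{q4}, q5→{q4, q5}, q6→{q5}, q7→{q1, q4, q6, q7}; union {q1, q3, q4, q5, q6, q7}; ε-closure = {q1, q2, q3, q4, q5, q6, q7}.
State q5 is in {q1, q2, q3, q4, q5, q6, q7}.

Yes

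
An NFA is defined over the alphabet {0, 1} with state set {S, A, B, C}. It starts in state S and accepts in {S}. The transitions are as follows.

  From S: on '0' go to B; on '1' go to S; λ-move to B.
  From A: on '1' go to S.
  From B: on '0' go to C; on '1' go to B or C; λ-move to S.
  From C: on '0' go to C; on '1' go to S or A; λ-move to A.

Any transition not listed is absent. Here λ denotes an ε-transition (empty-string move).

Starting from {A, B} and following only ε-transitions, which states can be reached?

{S, A, B}

Begin with {A, B}.
ε-move B → S; add S.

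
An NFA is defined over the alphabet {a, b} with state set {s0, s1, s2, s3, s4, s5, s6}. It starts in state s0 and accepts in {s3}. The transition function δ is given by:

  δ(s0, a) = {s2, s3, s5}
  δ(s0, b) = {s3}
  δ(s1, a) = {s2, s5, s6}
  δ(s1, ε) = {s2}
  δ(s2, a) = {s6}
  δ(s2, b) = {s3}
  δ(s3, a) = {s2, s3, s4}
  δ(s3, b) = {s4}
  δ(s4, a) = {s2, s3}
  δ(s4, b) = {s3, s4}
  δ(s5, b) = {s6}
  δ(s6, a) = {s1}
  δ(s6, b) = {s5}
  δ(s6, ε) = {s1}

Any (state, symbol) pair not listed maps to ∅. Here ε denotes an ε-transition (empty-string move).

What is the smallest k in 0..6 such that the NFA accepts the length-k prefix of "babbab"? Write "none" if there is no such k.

1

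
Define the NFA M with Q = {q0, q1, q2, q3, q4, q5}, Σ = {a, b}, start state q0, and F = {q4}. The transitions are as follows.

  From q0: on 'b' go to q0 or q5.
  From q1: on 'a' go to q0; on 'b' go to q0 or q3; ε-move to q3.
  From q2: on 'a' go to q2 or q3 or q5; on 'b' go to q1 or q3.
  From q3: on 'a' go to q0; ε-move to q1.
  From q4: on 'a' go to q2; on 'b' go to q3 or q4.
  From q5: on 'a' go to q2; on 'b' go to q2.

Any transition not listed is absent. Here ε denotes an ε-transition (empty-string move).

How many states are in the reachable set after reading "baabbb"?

Start in {q0}.
Read 'b': q0→{q0, q5}; now {q0, q5}.
Read 'a': q0→∅, q5→{q2}; now {q2}.
Read 'a': q2→{q2, q3, q5}; union {q2, q3, q5}; ε-closure = {q1, q2, q3, q5}.
Read 'b': q1→{q0, q3}, q2→{q1, q3}, q3→∅, q5→{q2}; now {q0, q1, q2, q3}.
Read 'b': q0→{q0, q5}, q1→{q0, q3}, q2→{q1, q3}, q3→∅; now {q0, q1, q3, q5}.
Read 'b': q0→{q0, q5}, q1→{q0, q3}, q3→∅, q5→{q2}; union {q0, q2, q3, q5}; ε-closure = {q0, q1, q2, q3, q5}.
That set has 5 states.

5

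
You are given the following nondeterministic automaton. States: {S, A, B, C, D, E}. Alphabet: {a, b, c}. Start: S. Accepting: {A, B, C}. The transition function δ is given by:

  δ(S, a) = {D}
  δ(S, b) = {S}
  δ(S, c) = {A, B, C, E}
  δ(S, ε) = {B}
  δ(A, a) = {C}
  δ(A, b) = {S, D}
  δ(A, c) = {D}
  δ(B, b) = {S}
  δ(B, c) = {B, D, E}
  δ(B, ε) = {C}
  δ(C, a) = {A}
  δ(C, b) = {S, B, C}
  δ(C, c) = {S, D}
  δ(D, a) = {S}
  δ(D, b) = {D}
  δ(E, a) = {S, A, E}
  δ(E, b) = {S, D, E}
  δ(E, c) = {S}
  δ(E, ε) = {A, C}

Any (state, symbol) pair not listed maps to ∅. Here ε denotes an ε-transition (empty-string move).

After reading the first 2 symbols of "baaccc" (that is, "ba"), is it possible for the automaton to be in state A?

Yes

Start: ε-closure({S}) = {S, B, C}.
Read 'b': {S, B, C} → {S, B, C}.
Read 'a': {S, B, C} → {A, D}.
State A is in {A, D}.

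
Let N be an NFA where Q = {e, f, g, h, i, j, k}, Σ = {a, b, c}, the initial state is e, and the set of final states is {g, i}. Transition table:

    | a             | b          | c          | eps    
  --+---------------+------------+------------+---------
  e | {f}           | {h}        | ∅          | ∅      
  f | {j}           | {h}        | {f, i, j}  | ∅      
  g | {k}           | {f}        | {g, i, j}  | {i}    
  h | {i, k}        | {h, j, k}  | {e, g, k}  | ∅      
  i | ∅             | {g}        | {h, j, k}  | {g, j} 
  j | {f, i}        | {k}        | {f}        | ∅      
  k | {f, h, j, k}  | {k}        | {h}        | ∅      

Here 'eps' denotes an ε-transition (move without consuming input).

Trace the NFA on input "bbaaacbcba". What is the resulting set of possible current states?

Start in {e}.
Read 'b': {e} → {h}.
Read 'b': {h} → {h, j, k}.
Read 'a': {h, j, k} → {f, g, h, i, j, k}.
Read 'a': {f, g, h, i, j, k} → {f, g, h, i, j, k}.
Read 'a': {f, g, h, i, j, k} → {f, g, h, i, j, k}.
Read 'c': {f, g, h, i, j, k} → {e, f, g, h, i, j, k}.
Read 'b': {e, f, g, h, i, j, k} → {f, g, h, i, j, k}.
Read 'c': {f, g, h, i, j, k} → {e, f, g, h, i, j, k}.
Read 'b': {e, f, g, h, i, j, k} → {f, g, h, i, j, k}.
Read 'a': {f, g, h, i, j, k} → {f, g, h, i, j, k}.

{f, g, h, i, j, k}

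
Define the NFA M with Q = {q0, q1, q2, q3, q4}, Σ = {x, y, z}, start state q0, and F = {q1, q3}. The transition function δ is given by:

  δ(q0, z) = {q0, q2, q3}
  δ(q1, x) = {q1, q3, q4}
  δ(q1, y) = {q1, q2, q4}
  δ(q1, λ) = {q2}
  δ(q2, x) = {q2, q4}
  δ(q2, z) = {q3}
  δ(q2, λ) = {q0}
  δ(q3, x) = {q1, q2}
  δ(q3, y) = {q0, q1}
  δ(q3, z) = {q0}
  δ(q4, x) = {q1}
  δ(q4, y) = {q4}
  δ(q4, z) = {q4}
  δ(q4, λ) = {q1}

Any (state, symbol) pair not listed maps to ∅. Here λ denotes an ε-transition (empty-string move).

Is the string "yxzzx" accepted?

No

Start in {q0}.
Read 'y': q0→∅; now ∅.
The set is empty and remains empty for the remaining 4 symbols.
The final set ∅ contains no accepting state.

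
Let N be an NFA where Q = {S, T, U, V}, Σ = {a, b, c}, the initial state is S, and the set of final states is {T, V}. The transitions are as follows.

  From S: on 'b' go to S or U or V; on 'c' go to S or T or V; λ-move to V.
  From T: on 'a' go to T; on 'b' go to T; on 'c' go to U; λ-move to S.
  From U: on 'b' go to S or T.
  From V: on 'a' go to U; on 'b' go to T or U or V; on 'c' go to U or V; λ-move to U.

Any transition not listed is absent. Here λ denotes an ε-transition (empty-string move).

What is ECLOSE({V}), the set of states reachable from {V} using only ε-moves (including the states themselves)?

{U, V}

Begin with {V}.
ε-move V → U; add U.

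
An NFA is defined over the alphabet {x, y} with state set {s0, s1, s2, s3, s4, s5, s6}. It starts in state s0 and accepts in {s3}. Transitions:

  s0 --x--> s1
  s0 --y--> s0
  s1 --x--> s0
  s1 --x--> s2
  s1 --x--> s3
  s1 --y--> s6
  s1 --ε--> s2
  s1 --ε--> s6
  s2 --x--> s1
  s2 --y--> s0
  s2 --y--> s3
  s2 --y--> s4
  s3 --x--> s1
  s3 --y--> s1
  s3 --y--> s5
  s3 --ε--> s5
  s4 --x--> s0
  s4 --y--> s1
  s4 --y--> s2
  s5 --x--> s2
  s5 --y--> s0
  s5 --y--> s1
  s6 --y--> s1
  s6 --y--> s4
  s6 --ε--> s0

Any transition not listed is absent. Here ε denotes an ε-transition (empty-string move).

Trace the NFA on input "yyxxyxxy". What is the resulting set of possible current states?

{s0, s1, s2, s3, s4, s5, s6}

Start in {s0}.
Read 'y': s0→{s0}; now {s0}.
Read 'y': s0→{s0}; now {s0}.
Read 'x': s0→{s1}; union {s1}; ε-closure = {s0, s1, s2, s6}.
Read 'x': s0→{s1}, s1→{s0, s2, s3}, s2→{s1}, s6→∅; union {s0, s1, s2, s3}; ε-closure = {s0, s1, s2, s3, s5, s6}.
Read 'y': s0→{s0}, s1→{s6}, s2→{s0, s3, s4}, s3→{s1, s5}, s5→{s0, s1}, s6→{s1, s4}; union {s0, s1, s3, s4, s5, s6}; ε-closure = {s0, s1, s2, s3, s4, s5, s6}.
Read 'x': s0→{s1}, s1→{s0, s2, s3}, s2→{s1}, s3→{s1}, s4→{s0}, s5→{s2}, s6→∅; union {s0, s1, s2, s3}; ε-closure = {s0, s1, s2, s3, s5, s6}.
Read 'x': s0→{s1}, s1→{s0, s2, s3}, s2→{s1}, s3→{s1}, s5→{s2}, s6→∅; union {s0, s1, s2, s3}; ε-closure = {s0, s1, s2, s3, s5, s6}.
Read 'y': s0→{s0}, s1→{s6}, s2→{s0, s3, s4}, s3→{s1, s5}, s5→{s0, s1}, s6→{s1, s4}; union {s0, s1, s3, s4, s5, s6}; ε-closure = {s0, s1, s2, s3, s4, s5, s6}.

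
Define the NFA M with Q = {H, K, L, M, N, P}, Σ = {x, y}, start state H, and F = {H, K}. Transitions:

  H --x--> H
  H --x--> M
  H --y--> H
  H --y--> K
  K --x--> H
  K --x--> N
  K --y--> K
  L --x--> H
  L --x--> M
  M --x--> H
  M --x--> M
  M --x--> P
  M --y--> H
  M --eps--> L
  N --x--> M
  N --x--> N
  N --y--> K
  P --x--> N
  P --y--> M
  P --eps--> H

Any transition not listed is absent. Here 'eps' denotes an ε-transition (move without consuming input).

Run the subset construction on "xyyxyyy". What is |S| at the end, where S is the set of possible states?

2

Start in {H}.
Read 'x': {H} → {H, L, M}.
Read 'y': {H, L, M} → {H, K}.
Read 'y': {H, K} → {H, K}.
Read 'x': {H, K} → {H, L, M, N}.
Read 'y': {H, L, M, N} → {H, K}.
Read 'y': {H, K} → {H, K}.
Read 'y': {H, K} → {H, K}.
That set has 2 states.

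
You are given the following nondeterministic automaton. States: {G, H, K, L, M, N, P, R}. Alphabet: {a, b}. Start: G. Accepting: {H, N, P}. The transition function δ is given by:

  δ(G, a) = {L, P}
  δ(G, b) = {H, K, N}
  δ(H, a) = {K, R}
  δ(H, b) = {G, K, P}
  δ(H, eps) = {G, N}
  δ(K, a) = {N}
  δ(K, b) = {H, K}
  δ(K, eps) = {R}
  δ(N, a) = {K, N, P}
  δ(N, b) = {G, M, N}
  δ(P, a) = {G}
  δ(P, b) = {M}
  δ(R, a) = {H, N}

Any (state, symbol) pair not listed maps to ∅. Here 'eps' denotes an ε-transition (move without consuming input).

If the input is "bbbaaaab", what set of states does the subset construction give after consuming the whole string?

Start in {G}.
Read 'b': {G} → {G, H, K, N, R}.
Read 'b': {G, H, K, N, R} → {G, H, K, M, N, P, R}.
Read 'b': {G, H, K, M, N, P, R} → {G, H, K, M, N, P, R}.
Read 'a': {G, H, K, M, N, P, R} → {G, H, K, L, N, P, R}.
Read 'a': {G, H, K, L, N, P, R} → {G, H, K, L, N, P, R}.
Read 'a': {G, H, K, L, N, P, R} → {G, H, K, L, N, P, R}.
Read 'a': {G, H, K, L, N, P, R} → {G, H, K, L, N, P, R}.
Read 'b': {G, H, K, L, N, P, R} → {G, H, K, M, N, P, R}.

{G, H, K, M, N, P, R}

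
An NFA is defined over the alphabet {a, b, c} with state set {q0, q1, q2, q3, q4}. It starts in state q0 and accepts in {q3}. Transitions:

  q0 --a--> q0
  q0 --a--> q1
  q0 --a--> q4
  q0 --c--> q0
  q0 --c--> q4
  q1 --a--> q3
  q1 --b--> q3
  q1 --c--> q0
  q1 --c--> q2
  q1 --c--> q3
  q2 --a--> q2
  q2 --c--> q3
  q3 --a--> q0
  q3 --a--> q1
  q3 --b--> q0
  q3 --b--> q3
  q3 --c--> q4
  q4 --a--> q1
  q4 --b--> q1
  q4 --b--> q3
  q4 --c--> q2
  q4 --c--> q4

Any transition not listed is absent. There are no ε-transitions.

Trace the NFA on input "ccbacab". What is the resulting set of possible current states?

Start in {q0}.
Read 'c': {q0} → {q0, q4}.
Read 'c': {q0, q4} → {q0, q2, q4}.
Read 'b': {q0, q2, q4} → {q1, q3}.
Read 'a': {q1, q3} → {q0, q1, q3}.
Read 'c': {q0, q1, q3} → {q0, q2, q3, q4}.
Read 'a': {q0, q2, q3, q4} → {q0, q1, q2, q4}.
Read 'b': {q0, q1, q2, q4} → {q1, q3}.

{q1, q3}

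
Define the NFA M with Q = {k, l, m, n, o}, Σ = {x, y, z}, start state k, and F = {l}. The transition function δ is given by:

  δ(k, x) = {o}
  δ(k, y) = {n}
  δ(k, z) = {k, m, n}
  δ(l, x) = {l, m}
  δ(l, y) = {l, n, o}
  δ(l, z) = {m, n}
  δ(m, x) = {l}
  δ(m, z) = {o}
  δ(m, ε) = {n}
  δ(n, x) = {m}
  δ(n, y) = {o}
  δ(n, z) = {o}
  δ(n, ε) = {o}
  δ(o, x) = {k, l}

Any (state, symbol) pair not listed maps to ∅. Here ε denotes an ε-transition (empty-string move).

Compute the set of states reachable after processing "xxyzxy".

Start in {k}.
Read 'x': {k} → {o}.
Read 'x': {o} → {k, l}.
Read 'y': {k, l} → {l, n, o}.
Read 'z': {l, n, o} → {m, n, o}.
Read 'x': {m, n, o} → {k, l, m, n, o}.
Read 'y': {k, l, m, n, o} → {l, n, o}.

{l, n, o}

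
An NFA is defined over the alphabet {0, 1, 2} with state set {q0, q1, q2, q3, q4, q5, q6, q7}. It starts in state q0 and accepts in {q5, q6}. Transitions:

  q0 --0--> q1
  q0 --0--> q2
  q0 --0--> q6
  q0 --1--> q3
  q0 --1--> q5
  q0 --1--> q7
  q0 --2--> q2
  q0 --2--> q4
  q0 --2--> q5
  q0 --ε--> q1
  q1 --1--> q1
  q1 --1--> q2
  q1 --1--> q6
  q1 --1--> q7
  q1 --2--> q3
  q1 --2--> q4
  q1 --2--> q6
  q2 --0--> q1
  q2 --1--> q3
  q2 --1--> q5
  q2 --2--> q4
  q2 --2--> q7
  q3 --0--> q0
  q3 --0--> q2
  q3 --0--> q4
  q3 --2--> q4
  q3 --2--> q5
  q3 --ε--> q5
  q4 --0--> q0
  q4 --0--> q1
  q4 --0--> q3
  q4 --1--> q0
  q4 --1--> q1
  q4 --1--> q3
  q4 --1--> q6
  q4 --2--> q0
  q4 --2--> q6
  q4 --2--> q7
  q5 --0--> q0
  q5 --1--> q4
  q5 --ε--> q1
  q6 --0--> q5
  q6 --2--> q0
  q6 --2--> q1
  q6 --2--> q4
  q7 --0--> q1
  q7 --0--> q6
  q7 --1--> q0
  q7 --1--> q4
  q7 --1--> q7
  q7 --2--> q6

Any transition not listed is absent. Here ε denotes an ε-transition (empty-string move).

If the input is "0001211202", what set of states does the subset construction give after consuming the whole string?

{q0, q1, q2, q3, q4, q5, q6, q7}

Start: ε-closure({q0}) = {q0, q1}.
Read '0': q0→{q1, q2, q6}, q1→∅; now {q1, q2, q6}.
Read '0': q1→∅, q2→{q1}, q6→{q5}; now {q1, q5}.
Read '0': q1→∅, q5→{q0}; union {q0}; ε-closure = {q0, q1}.
Read '1': q0→{q3, q5, q7}, q1→{q1, q2, q6, q7}; now {q1, q2, q3, q5, q6, q7}.
Read '2': q1→{q3, q4, q6}, q2→{q4, q7}, q3→{q4, q5}, q5→∅, q6→{q0, q1, q4}, q7→{q6}; now {q0, q1, q3, q4, q5, q6, q7}.
Read '1': q0→{q3, q5, q7}, q1→{q1, q2, q6, q7}, q3→∅, q4→{q0, q1, q3, q6}, q5→{q4}, q6→∅, q7→{q0, q4, q7}; now {q0, q1, q2, q3, q4, q5, q6, q7}.
Read '1': q0→{q3, q5, q7}, q1→{q1, q2, q6, q7}, q2→{q3, q5}, q3→∅, q4→{q0, q1, q3, q6}, q5→{q4}, q6→∅, q7→{q0, q4, q7}; now {q0, q1, q2, q3, q4, q5, q6, q7}.
Read '2': q0→{q2, q4, q5}, q1→{q3, q4, q6}, q2→{q4, q7}, q3→{q4, q5}, q4→{q0, q6, q7}, q5→∅, q6→{q0, q1, q4}, q7→{q6}; now {q0, q1, q2, q3, q4, q5, q6, q7}.
Read '0': q0→{q1, q2, q6}, q1→∅, q2→{q1}, q3→{q0, q2, q4}, q4→{q0, q1, q3}, q5→{q0}, q6→{q5}, q7→{q1, q6}; now {q0, q1, q2, q3, q4, q5, q6}.
Read '2': q0→{q2, q4, q5}, q1→{q3, q4, q6}, q2→{q4, q7}, q3→{q4, q5}, q4→{q0, q6, q7}, q5→∅, q6→{q0, q1, q4}; now {q0, q1, q2, q3, q4, q5, q6, q7}.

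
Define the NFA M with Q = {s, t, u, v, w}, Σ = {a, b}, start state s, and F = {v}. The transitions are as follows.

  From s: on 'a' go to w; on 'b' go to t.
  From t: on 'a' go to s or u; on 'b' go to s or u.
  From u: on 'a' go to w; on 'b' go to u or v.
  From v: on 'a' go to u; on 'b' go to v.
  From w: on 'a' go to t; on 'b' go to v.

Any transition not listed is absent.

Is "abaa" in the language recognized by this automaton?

Start in {s}.
Read 'a': {s} → {w}.
Read 'b': {w} → {v}.
Read 'a': {v} → {u}.
Read 'a': {u} → {w}.
The final set {w} contains no accepting state.

No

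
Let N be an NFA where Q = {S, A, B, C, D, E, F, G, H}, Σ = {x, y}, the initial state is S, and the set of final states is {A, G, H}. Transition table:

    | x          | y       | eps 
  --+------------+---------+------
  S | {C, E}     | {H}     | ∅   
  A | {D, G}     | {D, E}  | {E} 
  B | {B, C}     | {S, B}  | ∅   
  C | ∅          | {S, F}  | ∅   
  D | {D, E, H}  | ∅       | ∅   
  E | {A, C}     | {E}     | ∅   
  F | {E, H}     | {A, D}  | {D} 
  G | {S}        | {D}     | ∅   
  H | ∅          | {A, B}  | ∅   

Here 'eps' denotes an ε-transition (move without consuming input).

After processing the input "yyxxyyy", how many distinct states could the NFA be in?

6

Start in {S}.
Read 'y': S→{H}; now {H}.
Read 'y': H→{A, B}; union {A, B}; ε-closure = {A, B, E}.
Read 'x': A→{D, G}, B→{B, C}, E→{A, C}; union {A, B, C, D, G}; ε-closure = {A, B, C, D, E, G}.
Read 'x': A→{D, G}, B→{B, C}, C→∅, D→{D, E, H}, E→{A, C}, G→{S}; now {S, A, B, C, D, E, G, H}.
Read 'y': S→{H}, A→{D, E}, B→{S, B}, C→{S, F}, D→∅, E→{E}, G→{D}, H→{A, B}; now {S, A, B, D, E, F, H}.
Read 'y': S→{H}, A→{D, E}, B→{S, B}, D→∅, E→{E}, F→{A, D}, H→{A, B}; now {S, A, B, D, E, H}.
Read 'y': S→{H}, A→{D, E}, B→{S, B}, D→∅, E→{E}, H→{A, B}; now {S, A, B, D, E, H}.
That set has 6 states.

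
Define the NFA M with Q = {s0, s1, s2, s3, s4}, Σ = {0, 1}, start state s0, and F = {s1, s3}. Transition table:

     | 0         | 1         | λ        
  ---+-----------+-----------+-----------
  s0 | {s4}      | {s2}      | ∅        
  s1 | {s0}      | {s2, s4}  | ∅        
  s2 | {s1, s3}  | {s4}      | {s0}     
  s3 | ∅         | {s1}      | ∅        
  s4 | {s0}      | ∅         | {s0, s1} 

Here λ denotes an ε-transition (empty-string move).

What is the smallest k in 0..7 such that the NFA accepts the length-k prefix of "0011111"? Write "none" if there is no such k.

1

Start in {s0}.
Read '0': {s0} → {s0, s1, s4}.
None of the earlier sets intersect F, but {s0, s1, s4} does.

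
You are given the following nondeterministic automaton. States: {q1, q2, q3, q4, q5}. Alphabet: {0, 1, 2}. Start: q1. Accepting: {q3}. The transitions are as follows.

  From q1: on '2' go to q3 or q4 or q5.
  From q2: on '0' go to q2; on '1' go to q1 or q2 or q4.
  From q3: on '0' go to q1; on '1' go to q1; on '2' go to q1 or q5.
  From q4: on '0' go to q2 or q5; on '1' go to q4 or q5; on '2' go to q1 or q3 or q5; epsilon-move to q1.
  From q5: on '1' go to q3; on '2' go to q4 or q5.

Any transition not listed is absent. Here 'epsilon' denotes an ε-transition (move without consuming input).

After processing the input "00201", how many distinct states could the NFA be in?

0

Start in {q1}.
Read '0': q1→∅; now ∅.
The set is empty and remains empty for the remaining 4 symbols.
That set has 0 states.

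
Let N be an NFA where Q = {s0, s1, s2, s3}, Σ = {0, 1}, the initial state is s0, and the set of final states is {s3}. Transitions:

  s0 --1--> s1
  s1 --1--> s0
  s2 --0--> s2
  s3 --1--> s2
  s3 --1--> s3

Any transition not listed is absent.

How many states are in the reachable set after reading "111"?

Start in {s0}.
Read '1': s0→{s1}; now {s1}.
Read '1': s1→{s0}; now {s0}.
Read '1': s0→{s1}; now {s1}.
That set has 1 state.

1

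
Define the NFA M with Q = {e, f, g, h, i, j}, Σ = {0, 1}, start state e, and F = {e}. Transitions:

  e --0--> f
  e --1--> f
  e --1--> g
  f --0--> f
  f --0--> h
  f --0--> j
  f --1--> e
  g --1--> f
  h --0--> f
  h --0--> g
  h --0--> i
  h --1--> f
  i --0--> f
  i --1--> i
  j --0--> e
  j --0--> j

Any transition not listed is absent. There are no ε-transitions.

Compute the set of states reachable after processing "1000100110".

{f, h, j}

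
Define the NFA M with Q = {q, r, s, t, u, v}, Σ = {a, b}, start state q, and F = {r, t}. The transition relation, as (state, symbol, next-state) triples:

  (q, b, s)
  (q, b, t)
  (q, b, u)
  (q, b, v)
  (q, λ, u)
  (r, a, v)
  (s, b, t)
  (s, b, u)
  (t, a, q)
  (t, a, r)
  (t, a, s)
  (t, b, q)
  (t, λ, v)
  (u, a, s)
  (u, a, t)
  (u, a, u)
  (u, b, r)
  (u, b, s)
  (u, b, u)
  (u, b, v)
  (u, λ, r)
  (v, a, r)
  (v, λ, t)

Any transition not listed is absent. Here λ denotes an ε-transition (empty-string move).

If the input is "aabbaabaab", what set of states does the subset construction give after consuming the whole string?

Start: ε-closure({q}) = {q, r, u}.
Read 'a': {q, r, u} → {r, s, t, u, v}.
Read 'a': {r, s, t, u, v} → {q, r, s, t, u, v}.
Read 'b': {q, r, s, t, u, v} → {q, r, s, t, u, v}.
Read 'b': {q, r, s, t, u, v} → {q, r, s, t, u, v}.
Read 'a': {q, r, s, t, u, v} → {q, r, s, t, u, v}.
Read 'a': {q, r, s, t, u, v} → {q, r, s, t, u, v}.
Read 'b': {q, r, s, t, u, v} → {q, r, s, t, u, v}.
Read 'a': {q, r, s, t, u, v} → {q, r, s, t, u, v}.
Read 'a': {q, r, s, t, u, v} → {q, r, s, t, u, v}.
Read 'b': {q, r, s, t, u, v} → {q, r, s, t, u, v}.

{q, r, s, t, u, v}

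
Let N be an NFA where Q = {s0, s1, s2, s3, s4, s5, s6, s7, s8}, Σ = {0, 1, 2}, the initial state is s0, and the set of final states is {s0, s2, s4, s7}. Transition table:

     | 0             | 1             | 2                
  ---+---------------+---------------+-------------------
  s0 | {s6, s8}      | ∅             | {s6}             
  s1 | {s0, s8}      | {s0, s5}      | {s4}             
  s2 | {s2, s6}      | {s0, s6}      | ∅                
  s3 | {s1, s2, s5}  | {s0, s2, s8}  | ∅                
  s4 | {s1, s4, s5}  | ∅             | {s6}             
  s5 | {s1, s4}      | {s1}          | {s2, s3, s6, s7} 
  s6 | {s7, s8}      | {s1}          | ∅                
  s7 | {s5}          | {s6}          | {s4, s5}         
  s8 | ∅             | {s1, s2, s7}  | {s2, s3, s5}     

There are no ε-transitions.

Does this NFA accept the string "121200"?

No

Start in {s0}.
Read '1': s0→∅; now ∅.
The set is empty and remains empty for the remaining 5 symbols.
The final set ∅ contains no accepting state.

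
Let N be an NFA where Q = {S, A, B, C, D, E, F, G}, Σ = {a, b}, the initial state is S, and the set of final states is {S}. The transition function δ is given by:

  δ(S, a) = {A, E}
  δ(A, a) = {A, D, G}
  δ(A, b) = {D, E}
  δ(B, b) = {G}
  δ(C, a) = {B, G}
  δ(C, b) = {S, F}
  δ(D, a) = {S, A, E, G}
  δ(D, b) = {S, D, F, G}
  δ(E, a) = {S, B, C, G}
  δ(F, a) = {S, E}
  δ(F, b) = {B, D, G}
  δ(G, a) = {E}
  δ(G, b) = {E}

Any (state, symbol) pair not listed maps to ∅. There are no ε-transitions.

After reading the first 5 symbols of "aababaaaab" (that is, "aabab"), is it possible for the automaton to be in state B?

Start in {S}.
Read 'a': {S} → {A, E}.
Read 'a': {A, E} → {S, A, B, C, D, G}.
Read 'b': {S, A, B, C, D, G} → {S, D, E, F, G}.
Read 'a': {S, D, E, F, G} → {S, A, B, C, E, G}.
Read 'b': {S, A, B, C, E, G} → {S, D, E, F, G}.
State B is not in {S, D, E, F, G}.

No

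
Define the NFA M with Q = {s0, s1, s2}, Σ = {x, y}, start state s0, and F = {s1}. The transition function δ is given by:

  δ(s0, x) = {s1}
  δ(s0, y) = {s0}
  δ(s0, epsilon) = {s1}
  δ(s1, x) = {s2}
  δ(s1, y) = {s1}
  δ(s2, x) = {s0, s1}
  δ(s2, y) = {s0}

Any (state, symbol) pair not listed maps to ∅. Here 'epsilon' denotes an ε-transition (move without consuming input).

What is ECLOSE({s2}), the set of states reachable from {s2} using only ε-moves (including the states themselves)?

{s2}

Begin with {s2}.
No ε-moves leave this set, so the closure equals the set itself.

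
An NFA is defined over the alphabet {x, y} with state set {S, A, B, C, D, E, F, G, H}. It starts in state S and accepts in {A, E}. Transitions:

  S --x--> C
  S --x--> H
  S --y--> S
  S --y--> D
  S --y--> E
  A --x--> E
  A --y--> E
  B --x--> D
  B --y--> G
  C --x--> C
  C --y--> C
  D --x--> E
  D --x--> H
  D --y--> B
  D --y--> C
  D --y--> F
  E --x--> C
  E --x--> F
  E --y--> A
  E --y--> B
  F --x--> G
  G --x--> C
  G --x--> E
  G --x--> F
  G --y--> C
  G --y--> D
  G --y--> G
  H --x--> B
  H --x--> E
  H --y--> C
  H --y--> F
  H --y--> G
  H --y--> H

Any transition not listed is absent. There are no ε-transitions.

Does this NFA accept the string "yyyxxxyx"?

Yes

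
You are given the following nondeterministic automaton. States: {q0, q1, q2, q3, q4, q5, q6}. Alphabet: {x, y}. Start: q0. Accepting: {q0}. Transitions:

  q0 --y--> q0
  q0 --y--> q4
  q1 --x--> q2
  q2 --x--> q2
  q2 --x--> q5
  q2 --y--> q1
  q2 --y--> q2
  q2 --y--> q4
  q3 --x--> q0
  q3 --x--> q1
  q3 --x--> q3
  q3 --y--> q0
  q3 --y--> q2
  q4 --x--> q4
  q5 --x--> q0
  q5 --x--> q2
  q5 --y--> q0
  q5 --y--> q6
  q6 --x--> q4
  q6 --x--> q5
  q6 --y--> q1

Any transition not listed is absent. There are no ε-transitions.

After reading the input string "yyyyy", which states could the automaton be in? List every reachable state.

{q0, q4}

Start in {q0}.
Read 'y': q0→{q0, q4}; now {q0, q4}.
Read 'y': q0→{q0, q4}, q4→∅; now {q0, q4}.
Read 'y': q0→{q0, q4}, q4→∅; now {q0, q4}.
Read 'y': q0→{q0, q4}, q4→∅; now {q0, q4}.
Read 'y': q0→{q0, q4}, q4→∅; now {q0, q4}.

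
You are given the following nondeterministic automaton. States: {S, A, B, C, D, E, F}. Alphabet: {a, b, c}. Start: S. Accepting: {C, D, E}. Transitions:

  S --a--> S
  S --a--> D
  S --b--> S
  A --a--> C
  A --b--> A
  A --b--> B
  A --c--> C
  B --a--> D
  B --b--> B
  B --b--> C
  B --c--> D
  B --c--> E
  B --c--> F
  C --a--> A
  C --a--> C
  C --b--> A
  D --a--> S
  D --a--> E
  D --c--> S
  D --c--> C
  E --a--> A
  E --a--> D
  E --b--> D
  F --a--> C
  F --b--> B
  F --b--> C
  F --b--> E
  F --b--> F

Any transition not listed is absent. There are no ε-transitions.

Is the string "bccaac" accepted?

Start in {S}.
Read 'b': S→{S}; now {S}.
Read 'c': S→∅; now ∅.
The set is empty and remains empty for the remaining 4 symbols.
The final set ∅ contains no accepting state.

No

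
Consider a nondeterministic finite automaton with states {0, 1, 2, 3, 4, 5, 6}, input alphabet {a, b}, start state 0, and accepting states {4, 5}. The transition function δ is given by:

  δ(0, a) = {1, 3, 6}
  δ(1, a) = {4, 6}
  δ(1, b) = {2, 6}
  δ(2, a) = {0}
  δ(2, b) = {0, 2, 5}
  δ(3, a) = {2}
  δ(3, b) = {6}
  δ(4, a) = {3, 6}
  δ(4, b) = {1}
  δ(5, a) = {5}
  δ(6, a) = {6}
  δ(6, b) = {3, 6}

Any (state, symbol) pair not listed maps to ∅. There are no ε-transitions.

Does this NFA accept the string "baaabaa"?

Start in {0}.
Read 'b': {0} → ∅.
The set is empty and remains empty for the remaining 6 symbols.
The final set ∅ contains no accepting state.

No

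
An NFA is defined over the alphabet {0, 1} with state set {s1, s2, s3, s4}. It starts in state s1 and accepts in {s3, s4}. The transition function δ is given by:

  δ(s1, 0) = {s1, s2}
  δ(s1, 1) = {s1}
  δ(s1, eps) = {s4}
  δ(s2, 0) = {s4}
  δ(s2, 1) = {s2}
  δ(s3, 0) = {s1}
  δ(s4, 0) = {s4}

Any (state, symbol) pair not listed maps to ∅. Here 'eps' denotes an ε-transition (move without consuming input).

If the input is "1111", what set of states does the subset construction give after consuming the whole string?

{s1, s4}

Start: ε-closure({s1}) = {s1, s4}.
Read '1': {s1, s4} → {s1, s4}.
Read '1': {s1, s4} → {s1, s4}.
Read '1': {s1, s4} → {s1, s4}.
Read '1': {s1, s4} → {s1, s4}.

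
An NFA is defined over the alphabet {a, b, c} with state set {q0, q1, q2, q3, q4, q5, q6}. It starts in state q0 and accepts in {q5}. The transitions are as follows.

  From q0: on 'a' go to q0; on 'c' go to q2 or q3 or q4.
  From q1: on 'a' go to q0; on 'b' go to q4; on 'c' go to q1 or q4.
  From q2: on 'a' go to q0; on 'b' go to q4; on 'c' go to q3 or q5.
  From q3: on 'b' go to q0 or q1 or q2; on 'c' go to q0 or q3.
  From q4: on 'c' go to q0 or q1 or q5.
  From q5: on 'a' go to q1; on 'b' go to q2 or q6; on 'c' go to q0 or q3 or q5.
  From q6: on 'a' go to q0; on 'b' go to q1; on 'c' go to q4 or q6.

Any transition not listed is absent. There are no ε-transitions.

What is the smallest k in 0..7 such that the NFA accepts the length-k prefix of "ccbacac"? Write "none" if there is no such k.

2

Start in {q0}.
Read 'c': q0→{q2, q3, q4}; now {q2, q3, q4}.
Read 'c': q2→{q3, q5}, q3→{q0, q3}, q4→{q0, q1, q5}; now {q0, q1, q3, q5}.
None of the earlier sets intersect F, but {q0, q1, q3, q5} does.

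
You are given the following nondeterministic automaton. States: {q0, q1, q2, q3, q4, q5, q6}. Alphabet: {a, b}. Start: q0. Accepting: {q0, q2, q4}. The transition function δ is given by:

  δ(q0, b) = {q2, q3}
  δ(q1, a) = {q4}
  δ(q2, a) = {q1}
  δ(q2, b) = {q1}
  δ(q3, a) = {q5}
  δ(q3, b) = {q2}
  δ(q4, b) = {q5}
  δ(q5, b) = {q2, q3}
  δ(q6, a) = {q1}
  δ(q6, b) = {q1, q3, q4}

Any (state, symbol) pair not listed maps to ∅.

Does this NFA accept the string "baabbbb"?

No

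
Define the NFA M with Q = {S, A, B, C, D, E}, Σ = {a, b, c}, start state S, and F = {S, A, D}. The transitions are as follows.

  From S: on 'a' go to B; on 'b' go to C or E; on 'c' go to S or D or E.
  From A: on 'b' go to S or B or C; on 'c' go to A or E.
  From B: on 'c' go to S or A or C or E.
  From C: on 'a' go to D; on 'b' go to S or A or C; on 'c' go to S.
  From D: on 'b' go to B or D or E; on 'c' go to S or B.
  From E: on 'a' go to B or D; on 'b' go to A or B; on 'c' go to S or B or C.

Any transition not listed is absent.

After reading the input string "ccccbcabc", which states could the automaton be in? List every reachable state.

{S, A, B, C, E}

Start in {S}.
Read 'c': {S} → {S, D, E}.
Read 'c': {S, D, E} → {S, B, C, D, E}.
Read 'c': {S, B, C, D, E} → {S, A, B, C, D, E}.
Read 'c': {S, A, B, C, D, E} → {S, A, B, C, D, E}.
Read 'b': {S, A, B, C, D, E} → {S, A, B, C, D, E}.
Read 'c': {S, A, B, C, D, E} → {S, A, B, C, D, E}.
Read 'a': {S, A, B, C, D, E} → {B, D}.
Read 'b': {B, D} → {B, D, E}.
Read 'c': {B, D, E} → {S, A, B, C, E}.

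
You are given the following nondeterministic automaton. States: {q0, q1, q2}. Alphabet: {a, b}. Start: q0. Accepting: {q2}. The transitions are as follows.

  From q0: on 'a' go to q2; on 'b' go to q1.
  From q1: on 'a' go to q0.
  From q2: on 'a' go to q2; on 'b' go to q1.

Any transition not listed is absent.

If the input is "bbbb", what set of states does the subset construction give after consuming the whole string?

∅

Start in {q0}.
Read 'b': {q0} → {q1}.
Read 'b': {q1} → ∅.
The set is empty and remains empty for the remaining 2 symbols.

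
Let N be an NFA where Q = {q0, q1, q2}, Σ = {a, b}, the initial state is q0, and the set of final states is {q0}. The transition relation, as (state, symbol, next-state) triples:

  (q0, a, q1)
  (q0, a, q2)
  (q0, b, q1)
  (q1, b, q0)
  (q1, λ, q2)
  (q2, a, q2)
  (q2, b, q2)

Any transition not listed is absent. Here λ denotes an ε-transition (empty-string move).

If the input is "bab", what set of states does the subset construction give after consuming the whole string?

Start in {q0}.
Read 'b': {q0} → {q1, q2}.
Read 'a': {q1, q2} → {q2}.
Read 'b': {q2} → {q2}.

{q2}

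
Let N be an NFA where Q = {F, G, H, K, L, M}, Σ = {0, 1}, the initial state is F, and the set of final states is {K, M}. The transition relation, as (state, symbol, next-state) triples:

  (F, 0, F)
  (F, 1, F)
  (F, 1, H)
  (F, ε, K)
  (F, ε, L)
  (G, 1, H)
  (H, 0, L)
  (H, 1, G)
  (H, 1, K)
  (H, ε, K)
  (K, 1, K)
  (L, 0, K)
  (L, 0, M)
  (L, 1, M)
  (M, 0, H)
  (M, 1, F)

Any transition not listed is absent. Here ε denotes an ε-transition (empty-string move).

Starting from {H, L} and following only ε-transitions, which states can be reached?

Begin with {H, L}.
ε-move H → K; add K.

{H, K, L}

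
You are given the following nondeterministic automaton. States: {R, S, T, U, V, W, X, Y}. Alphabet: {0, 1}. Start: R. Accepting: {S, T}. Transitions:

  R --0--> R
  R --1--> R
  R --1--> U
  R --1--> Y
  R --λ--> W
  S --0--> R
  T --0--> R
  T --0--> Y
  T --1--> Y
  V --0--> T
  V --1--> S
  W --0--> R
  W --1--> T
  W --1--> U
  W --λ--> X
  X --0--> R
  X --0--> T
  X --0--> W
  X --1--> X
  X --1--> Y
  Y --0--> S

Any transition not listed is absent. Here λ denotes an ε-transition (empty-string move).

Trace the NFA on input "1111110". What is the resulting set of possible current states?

{R, S, T, W, X, Y}

Start: ε-closure({R}) = {R, W, X}.
Read '1': {R, W, X} → {R, T, U, W, X, Y}.
Read '1': {R, T, U, W, X, Y} → {R, T, U, W, X, Y}.
Read '1': {R, T, U, W, X, Y} → {R, T, U, W, X, Y}.
Read '1': {R, T, U, W, X, Y} → {R, T, U, W, X, Y}.
Read '1': {R, T, U, W, X, Y} → {R, T, U, W, X, Y}.
Read '1': {R, T, U, W, X, Y} → {R, T, U, W, X, Y}.
Read '0': {R, T, U, W, X, Y} → {R, S, T, W, X, Y}.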